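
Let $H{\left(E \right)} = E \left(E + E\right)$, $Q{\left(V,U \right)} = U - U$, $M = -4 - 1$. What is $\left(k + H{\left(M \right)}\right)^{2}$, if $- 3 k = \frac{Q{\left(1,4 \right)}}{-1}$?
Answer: $2500$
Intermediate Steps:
$M = -5$
$Q{\left(V,U \right)} = 0$
$H{\left(E \right)} = 2 E^{2}$ ($H{\left(E \right)} = E 2 E = 2 E^{2}$)
$k = 0$ ($k = - \frac{\frac{1}{-1} \cdot 0}{3} = - \frac{\left(-1\right) 0}{3} = \left(- \frac{1}{3}\right) 0 = 0$)
$\left(k + H{\left(M \right)}\right)^{2} = \left(0 + 2 \left(-5\right)^{2}\right)^{2} = \left(0 + 2 \cdot 25\right)^{2} = \left(0 + 50\right)^{2} = 50^{2} = 2500$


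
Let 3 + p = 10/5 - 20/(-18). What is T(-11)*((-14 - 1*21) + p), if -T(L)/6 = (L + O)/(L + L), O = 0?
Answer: 314/3 ≈ 104.67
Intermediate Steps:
T(L) = -3 (T(L) = -6*(L + 0)/(L + L) = -6*L/(2*L) = -6*L*1/(2*L) = -6*½ = -3)
p = ⅑ (p = -3 + (10/5 - 20/(-18)) = -3 + (10*(⅕) - 20*(-1/18)) = -3 + (2 + 10/9) = -3 + 28/9 = ⅑ ≈ 0.11111)
T(-11)*((-14 - 1*21) + p) = -3*((-14 - 1*21) + ⅑) = -3*((-14 - 21) + ⅑) = -3*(-35 + ⅑) = -3*(-314/9) = 314/3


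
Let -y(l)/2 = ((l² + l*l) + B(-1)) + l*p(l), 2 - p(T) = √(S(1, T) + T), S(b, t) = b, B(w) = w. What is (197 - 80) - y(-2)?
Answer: 123 + 4*I ≈ 123.0 + 4.0*I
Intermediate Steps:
p(T) = 2 - √(1 + T)
y(l) = 2 - 4*l² - 2*l*(2 - √(1 + l)) (y(l) = -2*(((l² + l*l) - 1) + l*(2 - √(1 + l))) = -2*(((l² + l²) - 1) + l*(2 - √(1 + l))) = -2*((2*l² - 1) + l*(2 - √(1 + l))) = -2*((-1 + 2*l²) + l*(2 - √(1 + l))) = -2*(-1 + 2*l² + l*(2 - √(1 + l))) = 2 - 4*l² - 2*l*(2 - √(1 + l)))
(197 - 80) - y(-2) = (197 - 80) - (2 - 4*(-2)² + 2*(-2)*(-2 + √(1 - 2))) = 117 - (2 - 4*4 + 2*(-2)*(-2 + √(-1))) = 117 - (2 - 16 + 2*(-2)*(-2 + I)) = 117 - (2 - 16 + (8 - 4*I)) = 117 - (-6 - 4*I) = 117 + (6 + 4*I) = 123 + 4*I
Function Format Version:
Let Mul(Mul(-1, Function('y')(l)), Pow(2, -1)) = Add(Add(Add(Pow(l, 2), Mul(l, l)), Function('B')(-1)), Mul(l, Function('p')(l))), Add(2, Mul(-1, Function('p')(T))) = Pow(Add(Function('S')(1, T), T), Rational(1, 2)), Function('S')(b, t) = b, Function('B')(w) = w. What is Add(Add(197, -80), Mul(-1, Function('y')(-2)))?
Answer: Add(123, Mul(4, I)) ≈ Add(123.00, Mul(4.0000, I))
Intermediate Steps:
Function('p')(T) = Add(2, Mul(-1, Pow(Add(1, T), Rational(1, 2))))
Function('y')(l) = Add(2, Mul(-4, Pow(l, 2)), Mul(-2, l, Add(2, Mul(-1, Pow(Add(1, l), Rational(1, 2)))))) (Function('y')(l) = Mul(-2, Add(Add(Add(Pow(l, 2), Mul(l, l)), -1), Mul(l, Add(2, Mul(-1, Pow(Add(1, l), Rational(1, 2))))))) = Mul(-2, Add(Add(Add(Pow(l, 2), Pow(l, 2)), -1), Mul(l, Add(2, Mul(-1, Pow(Add(1, l), Rational(1, 2))))))) = Mul(-2, Add(Add(Mul(2, Pow(l, 2)), -1), Mul(l, Add(2, Mul(-1, Pow(Add(1, l), Rational(1, 2))))))) = Mul(-2, Add(Add(-1, Mul(2, Pow(l, 2))), Mul(l, Add(2, Mul(-1, Pow(Add(1, l), Rational(1, 2))))))) = Mul(-2, Add(-1, Mul(2, Pow(l, 2)), Mul(l, Add(2, Mul(-1, Pow(Add(1, l), Rational(1, 2))))))) = Add(2, Mul(-4, Pow(l, 2)), Mul(-2, l, Add(2, Mul(-1, Pow(Add(1, l), Rational(1, 2)))))))
Add(Add(197, -80), Mul(-1, Function('y')(-2))) = Add(Add(197, -80), Mul(-1, Add(2, Mul(-4, Pow(-2, 2)), Mul(2, -2, Add(-2, Pow(Add(1, -2), Rational(1, 2))))))) = Add(117, Mul(-1, Add(2, Mul(-4, 4), Mul(2, -2, Add(-2, Pow(-1, Rational(1, 2))))))) = Add(117, Mul(-1, Add(2, -16, Mul(2, -2, Add(-2, I))))) = Add(117, Mul(-1, Add(2, -16, Add(8, Mul(-4, I))))) = Add(117, Mul(-1, Add(-6, Mul(-4, I)))) = Add(117, Add(6, Mul(4, I))) = Add(123, Mul(4, I))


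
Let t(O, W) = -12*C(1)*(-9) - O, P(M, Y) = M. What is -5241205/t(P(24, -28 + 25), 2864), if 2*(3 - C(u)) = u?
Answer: -5241205/246 ≈ -21306.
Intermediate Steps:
C(u) = 3 - u/2
t(O, W) = 270 - O (t(O, W) = -12*(3 - ½*1)*(-9) - O = -12*(3 - ½)*(-9) - O = -12*5/2*(-9) - O = -30*(-9) - O = 270 - O)
-5241205/t(P(24, -28 + 25), 2864) = -5241205/(270 - 1*24) = -5241205/(270 - 24) = -5241205/246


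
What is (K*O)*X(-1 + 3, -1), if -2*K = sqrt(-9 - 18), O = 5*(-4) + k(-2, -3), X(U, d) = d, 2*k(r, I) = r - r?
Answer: -30*I*sqrt(3) ≈ -51.962*I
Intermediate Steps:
k(r, I) = 0 (k(r, I) = (r - r)/2 = (1/2)*0 = 0)
O = -20 (O = 5*(-4) + 0 = -20 + 0 = -20)
K = -3*I*sqrt(3)/2 (K = -sqrt(-9 - 18)/2 = -3*I*sqrt(3)/2 ≈ -2.5981*I)
(K*O)*X(-1 + 3, -1) = (-3*I*sqrt(3)/2*(-20))*(-1) = (30*I*sqrt(3))*(-1) = -30*I*sqrt(3)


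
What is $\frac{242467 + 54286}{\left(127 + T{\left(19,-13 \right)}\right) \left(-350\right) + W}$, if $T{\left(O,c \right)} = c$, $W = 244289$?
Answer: $\frac{296753}{204389} \approx 1.4519$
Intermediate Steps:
$\frac{242467 + 54286}{\left(127 + T{\left(19,-13 \right)}\right) \left(-350\right) + W} = \frac{242467 + 54286}{\left(127 - 13\right) \left(-350\right) + 244289} = \frac{296753}{114 \left(-350\right) + 244289} = \frac{296753}{-39900 + 244289} = \frac{296753}{204389}$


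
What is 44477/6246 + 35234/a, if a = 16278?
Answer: 157344695/16945398 ≈ 9.2854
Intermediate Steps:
44477/6246 + 35234/a = 44477/6246 + 35234/16278 = 44477*(1/6246) + 35234*(1/16278) = 44477/6246 + 17617/8139 = 157344695/16945398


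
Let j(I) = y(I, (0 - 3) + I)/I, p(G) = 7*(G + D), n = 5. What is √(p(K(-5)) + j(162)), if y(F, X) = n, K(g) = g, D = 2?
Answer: I*√6794/18 ≈ 4.5792*I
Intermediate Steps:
y(F, X) = 5
p(G) = 14 + 7*G (p(G) = 7*(G + 2) = 7*(2 + G) = 14 + 7*G)
j(I) = 5/I
√(p(K(-5)) + j(162)) = √((14 + 7*(-5)) + 5/162) = √((14 - 35) + 5*(1/162)) = √(-21 + 5/162) = √(-3397/162) = I*√6794/18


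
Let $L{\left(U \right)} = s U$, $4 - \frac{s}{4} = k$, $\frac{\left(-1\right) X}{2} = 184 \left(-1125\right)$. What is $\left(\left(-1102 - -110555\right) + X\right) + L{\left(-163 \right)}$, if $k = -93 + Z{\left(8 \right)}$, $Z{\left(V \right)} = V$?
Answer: $465425$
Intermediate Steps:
$X = 414000$ ($X = - 2 \cdot 184 \left(-1125\right) = \left(-2\right) \left(-207000\right) = 414000$)
$k = -85$ ($k = -93 + 8 = -85$)
$s = 356$ ($s = 16 - -340 = 16 + 340 = 356$)
$L{\left(U \right)} = 356 U$
$\left(\left(-1102 - -110555\right) + X\right) + L{\left(-163 \right)} = \left(\left(-1102 - -110555\right) + 414000\right) + 356 \left(-163\right) = \left(\left(-1102 + 110555\right) + 414000\right) - 58028 = \left(109453 + 414000\right) - 58028 = 523453 - 58028 = 465425$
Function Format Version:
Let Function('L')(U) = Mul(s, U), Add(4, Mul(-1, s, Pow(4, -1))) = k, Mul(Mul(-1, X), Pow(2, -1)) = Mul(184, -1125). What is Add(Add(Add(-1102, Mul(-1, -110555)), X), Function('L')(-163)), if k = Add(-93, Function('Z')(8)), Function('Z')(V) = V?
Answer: 465425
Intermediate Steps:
X = 414000 (X = Mul(-2, Mul(184, -1125)) = Mul(-2, -207000) = 414000)
k = -85 (k = Add(-93, 8) = -85)
s = 356 (s = Add(16, Mul(-4, -85)) = Add(16, 340) = 356)
Function('L')(U) = Mul(356, U)
Add(Add(Add(-1102, Mul(-1, -110555)), X), Function('L')(-163)) = Add(Add(Add(-1102, Mul(-1, -110555)), 414000), Mul(356, -163)) = Add(Add(Add(-1102, 110555), 414000), -58028) = Add(Add(109453, 414000), -58028) = Add(523453, -58028) = 465425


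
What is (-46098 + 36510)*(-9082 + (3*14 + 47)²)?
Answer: 11131668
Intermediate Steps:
(-46098 + 36510)*(-9082 + (3*14 + 47)²) = -9588*(-9082 + (42 + 47)²) = -9588*(-9082 + 89²) = -9588*(-9082 + 7921) = -9588*(-1161) = 11131668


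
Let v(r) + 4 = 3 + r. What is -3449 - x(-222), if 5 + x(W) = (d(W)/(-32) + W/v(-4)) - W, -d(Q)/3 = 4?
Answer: -148431/40 ≈ -3710.8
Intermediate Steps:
v(r) = -1 + r (v(r) = -4 + (3 + r) = -1 + r)
d(Q) = -12 (d(Q) = -3*4 = -12)
x(W) = -37/8 - 6*W/5 (x(W) = -5 + ((-12/(-32) + W/(-1 - 4)) - W) = -5 + ((-12*(-1/32) + W/(-5)) - W) = -5 + ((3/8 + W*(-1/5)) - W) = -5 + ((3/8 - W/5) - W) = -5 + (3/8 - 6*W/5) = -37/8 - 6*W/5)
-3449 - x(-222) = -3449 - (-37/8 - 6/5*(-222)) = -3449 - (-37/8 + 1332/5) = -3449 - 1*10471/40 = -3449 - 10471/40 = -148431/40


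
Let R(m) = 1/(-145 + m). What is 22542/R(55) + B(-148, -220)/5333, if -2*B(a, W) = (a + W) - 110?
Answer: -10819483501/5333 ≈ -2.0288e+6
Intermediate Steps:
B(a, W) = 55 - W/2 - a/2 (B(a, W) = -((a + W) - 110)/2 = -((W + a) - 110)/2 = -(-110 + W + a)/2 = 55 - W/2 - a/2)
22542/R(55) + B(-148, -220)/5333 = 22542/(1/(-145 + 55)) + (55 - ½*(-220) - ½*(-148))/5333 = 22542/(1/(-90)) + (55 + 110 + 74)*(1/5333) = 22542/(-1/90) + 239*(1/5333) = 22542*(-90) + 239/5333 = -2028780 + 239/5333 = -10819483501/5333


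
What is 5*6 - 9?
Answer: 21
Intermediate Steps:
5*6 - 9 = 30 - 9 = 21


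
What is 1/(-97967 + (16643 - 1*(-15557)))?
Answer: -1/65767 ≈ -1.5205e-5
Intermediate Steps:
1/(-97967 + (16643 - 1*(-15557))) = 1/(-97967 + (16643 + 15557)) = 1/(-97967 + 32200) = 1/(-65767) = -1/65767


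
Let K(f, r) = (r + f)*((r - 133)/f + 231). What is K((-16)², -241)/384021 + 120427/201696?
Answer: 1896604187/3129515136 ≈ 0.60604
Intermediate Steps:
K(f, r) = (231 + (-133 + r)/f)*(f + r) (K(f, r) = (f + r)*((-133 + r)/f + 231) = (f + r)*(231 + (-133 + r)/f) = (231 + (-133 + r)/f)*(f + r))
K((-16)², -241)/384021 + 120427/201696 = (((-241)² - 133*(-241) + (-16)²*(-133 + 231*(-16)² + 232*(-241)))/((-16)²))/384021 + 120427/201696 = ((58081 + 32053 + 256*(-133 + 231*256 - 55912))/256)*(1/384021) + 120427*(1/201696) = ((58081 + 32053 + 256*(-133 + 59136 - 55912))/256)*(1/384021) + 120427/201696 = ((58081 + 32053 + 256*3091)/256)*(1/384021) + 120427/201696 = ((58081 + 32053 + 791296)/256)*(1/384021) + 120427/201696 = ((1/256)*881430)*(1/384021) + 120427/201696 = (440715/128)*(1/384021) + 120427/201696 = 13355/1489536 + 120427/201696 = 1896604187/3129515136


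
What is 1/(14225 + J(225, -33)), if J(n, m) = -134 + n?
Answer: 1/14316 ≈ 6.9852e-5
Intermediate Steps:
1/(14225 + J(225, -33)) = 1/(14225 + (-134 + 225)) = 1/(14225 + 91) = 1/14316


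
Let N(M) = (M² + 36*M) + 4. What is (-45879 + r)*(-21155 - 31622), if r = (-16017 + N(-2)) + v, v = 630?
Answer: 3236813410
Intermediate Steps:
N(M) = 4 + M² + 36*M
r = -15451 (r = (-16017 + (4 + (-2)² + 36*(-2))) + 630 = (-16017 + (4 + 4 - 72)) + 630 = (-16017 - 64) + 630 = -16081 + 630 = -15451)
(-45879 + r)*(-21155 - 31622) = (-45879 - 15451)*(-21155 - 31622) = -61330*(-52777) = 3236813410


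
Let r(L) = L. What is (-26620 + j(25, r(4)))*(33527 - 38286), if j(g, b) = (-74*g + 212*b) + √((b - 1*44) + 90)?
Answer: 131453098 - 23795*√2 ≈ 1.3142e+8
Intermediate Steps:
j(g, b) = √(46 + b) - 74*g + 212*b (j(g, b) = (-74*g + 212*b) + √((b - 44) + 90) = (-74*g + 212*b) + √((-44 + b) + 90) = (-74*g + 212*b) + √(46 + b) = √(46 + b) - 74*g + 212*b)
(-26620 + j(25, r(4)))*(33527 - 38286) = (-26620 + (√(46 + 4) - 74*25 + 212*4))*(33527 - 38286) = (-26620 + (√50 - 1850 + 848))*(-4759) = (-26620 + (5*√2 - 1850 + 848))*(-4759) = (-26620 + (-1002 + 5*√2))*(-4759) = (-27622 + 5*√2)*(-4759) = 131453098 - 23795*√2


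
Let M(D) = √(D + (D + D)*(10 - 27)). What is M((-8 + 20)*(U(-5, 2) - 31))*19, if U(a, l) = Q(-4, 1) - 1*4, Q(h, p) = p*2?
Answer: 1254*√3 ≈ 2172.0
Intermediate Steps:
Q(h, p) = 2*p
U(a, l) = -2 (U(a, l) = 2*1 - 1*4 = 2 - 4 = -2)
M(D) = √33*√(-D) (M(D) = √(D + (2*D)*(-17)) = √(D - 34*D) = √(-33*D) = √33*√(-D))
M((-8 + 20)*(U(-5, 2) - 31))*19 = (√33*√(-(-8 + 20)*(-2 - 31)))*19 = (√33*√(-12*(-33)))*19 = (√33*√(-1*(-396)))*19 = (√33*√396)*19 = (√33*(6*√11))*19 = (66*√3)*19 = 1254*√3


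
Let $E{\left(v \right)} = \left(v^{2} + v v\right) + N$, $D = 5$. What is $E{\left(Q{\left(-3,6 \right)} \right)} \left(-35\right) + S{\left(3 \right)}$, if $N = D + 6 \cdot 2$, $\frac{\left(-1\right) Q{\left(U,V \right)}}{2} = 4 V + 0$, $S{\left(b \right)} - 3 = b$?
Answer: $-161869$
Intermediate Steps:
$S{\left(b \right)} = 3 + b$
$Q{\left(U,V \right)} = - 8 V$ ($Q{\left(U,V \right)} = - 2 \left(4 V + 0\right) = - 2 \cdot 4 V = - 8 V$)
$N = 17$ ($N = 5 + 6 \cdot 2 = 5 + 12 = 17$)
$E{\left(v \right)} = 17 + 2 v^{2}$ ($E{\left(v \right)} = \left(v^{2} + v v\right) + 17 = \left(v^{2} + v^{2}\right) + 17 = 2 v^{2} + 17 = 17 + 2 v^{2}$)
$E{\left(Q{\left(-3,6 \right)} \right)} \left(-35\right) + S{\left(3 \right)} = \left(17 + 2 \left(\left(-8\right) 6\right)^{2}\right) \left(-35\right) + \left(3 + 3\right) = \left(17 + 2 \left(-48\right)^{2}\right) \left(-35\right) + 6 = \left(17 + 2 \cdot 2304\right) \left(-35\right) + 6 = \left(17 + 4608\right) \left(-35\right) + 6 = 4625 \left(-35\right) + 6 = -161875 + 6 = -161869$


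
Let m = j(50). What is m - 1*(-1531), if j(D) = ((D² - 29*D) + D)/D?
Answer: 1553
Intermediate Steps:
j(D) = (D² - 28*D)/D
m = 22 (m = -28 + 50 = 22)
m - 1*(-1531) = 22 - 1*(-1531) = 22 + 1531 = 1553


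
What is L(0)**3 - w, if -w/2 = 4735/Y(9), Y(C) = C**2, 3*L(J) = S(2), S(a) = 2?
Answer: 9494/81 ≈ 117.21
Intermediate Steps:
L(J) = 2/3 (L(J) = (1/3)*2 = 2/3)
w = -9470/81 (w = -9470/(9**2) = -9470/81 ≈ -116.91)
L(0)**3 - w = (2/3)**3 - 1*(-9470/81) = 8/27 + 9470/81 = 9494/81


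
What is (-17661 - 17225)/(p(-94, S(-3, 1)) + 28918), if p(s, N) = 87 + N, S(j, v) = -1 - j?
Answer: -34886/29007 ≈ -1.2027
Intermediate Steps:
(-17661 - 17225)/(p(-94, S(-3, 1)) + 28918) = (-17661 - 17225)/((87 + (-1 - 1*(-3))) + 28918) = -34886/((87 + (-1 + 3)) + 28918) = -34886/((87 + 2) + 28918) = -34886/(89 + 28918) = -34886/29007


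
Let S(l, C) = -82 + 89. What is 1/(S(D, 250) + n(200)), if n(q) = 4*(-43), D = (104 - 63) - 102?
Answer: -1/165 ≈ -0.0060606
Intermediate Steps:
D = -61 (D = 41 - 102 = -61)
S(l, C) = 7
n(q) = -172
1/(S(D, 250) + n(200)) = 1/(7 - 172) = 1/(-165) = -1/165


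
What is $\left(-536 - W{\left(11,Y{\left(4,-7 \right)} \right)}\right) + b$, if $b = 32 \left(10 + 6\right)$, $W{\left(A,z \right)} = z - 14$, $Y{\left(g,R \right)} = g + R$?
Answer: $-7$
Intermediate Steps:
$Y{\left(g,R \right)} = R + g$
$W{\left(A,z \right)} = -14 + z$ ($W{\left(A,z \right)} = z - 14 = -14 + z$)
$b = 512$ ($b = 32 \cdot 16 = 512$)
$\left(-536 - W{\left(11,Y{\left(4,-7 \right)} \right)}\right) + b = \left(-536 - \left(-14 + \left(-7 + 4\right)\right)\right) + 512 = \left(-536 - \left(-14 - 3\right)\right) + 512 = \left(-536 - -17\right) + 512 = \left(-536 + 17\right) + 512 = -519 + 512 = -7$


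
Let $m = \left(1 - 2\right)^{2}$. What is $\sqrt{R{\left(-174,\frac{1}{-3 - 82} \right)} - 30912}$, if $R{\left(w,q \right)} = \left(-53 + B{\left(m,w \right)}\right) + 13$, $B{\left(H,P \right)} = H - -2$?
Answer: $i \sqrt{30949} \approx 175.92 i$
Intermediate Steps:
$m = 1$ ($m = \left(-1\right)^{2} = 1$)
$B{\left(H,P \right)} = 2 + H$ ($B{\left(H,P \right)} = H + 2 = 2 + H$)
$R{\left(w,q \right)} = -37$ ($R{\left(w,q \right)} = \left(-53 + \left(2 + 1\right)\right) + 13 = \left(-53 + 3\right) + 13 = -50 + 13 = -37$)
$\sqrt{R{\left(-174,\frac{1}{-3 - 82} \right)} - 30912} = \sqrt{-37 - 30912} = \sqrt{-30949} = i \sqrt{30949}$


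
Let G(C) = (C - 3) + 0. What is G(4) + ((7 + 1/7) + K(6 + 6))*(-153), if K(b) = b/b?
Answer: -8714/7 ≈ -1244.9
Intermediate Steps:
K(b) = 1
G(C) = -3 + C (G(C) = (-3 + C) + 0 = -3 + C)
G(4) + ((7 + 1/7) + K(6 + 6))*(-153) = (-3 + 4) + ((7 + 1/7) + 1)*(-153) = 1 + ((7 + 1/7) + 1)*(-153) = 1 + (50/7 + 1)*(-153) = 1 + (57/7)*(-153) = 1 - 8721/7 = -8714/7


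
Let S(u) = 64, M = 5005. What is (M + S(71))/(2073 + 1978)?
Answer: 5069/4051 ≈ 1.2513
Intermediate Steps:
(M + S(71))/(2073 + 1978) = (5005 + 64)/(2073 + 1978) = 5069/4051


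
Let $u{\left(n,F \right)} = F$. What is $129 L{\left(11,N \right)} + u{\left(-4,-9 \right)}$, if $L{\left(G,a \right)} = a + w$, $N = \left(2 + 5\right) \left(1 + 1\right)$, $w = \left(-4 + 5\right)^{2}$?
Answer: $1926$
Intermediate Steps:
$w = 1$ ($w = 1^{2} = 1$)
$N = 14$ ($N = 7 \cdot 2 = 14$)
$L{\left(G,a \right)} = 1 + a$ ($L{\left(G,a \right)} = a + 1 = 1 + a$)
$129 L{\left(11,N \right)} + u{\left(-4,-9 \right)} = 129 \left(1 + 14\right) - 9 = 129 \cdot 15 - 9 = 1935 - 9 = 1926$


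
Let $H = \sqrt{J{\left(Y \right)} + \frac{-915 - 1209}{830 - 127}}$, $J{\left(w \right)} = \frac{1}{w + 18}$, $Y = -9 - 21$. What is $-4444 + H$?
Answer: $-4444 + \frac{i \sqrt{55236819}}{4218} \approx -4444.0 + 1.762 i$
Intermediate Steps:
$Y = -30$ ($Y = -9 - 21 = -30$)
$J{\left(w \right)} = \frac{1}{18 + w}$
$H = \frac{i \sqrt{55236819}}{4218}$ ($H = \sqrt{\frac{1}{18 - 30} + \frac{-915 - 1209}{830 - 127}} = \sqrt{\frac{1}{-12} - \frac{2124}{703}} = \sqrt{- \frac{1}{12} - \frac{2124}{703}} = \sqrt{- \frac{26191}{8436}} = \frac{i \sqrt{55236819}}{4218} \approx 1.762 i$)
$-4444 + H = -4444 + \frac{i \sqrt{55236819}}{4218}$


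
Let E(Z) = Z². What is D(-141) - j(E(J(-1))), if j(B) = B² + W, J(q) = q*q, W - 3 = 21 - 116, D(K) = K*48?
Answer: -6677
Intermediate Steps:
D(K) = 48*K
W = -92 (W = 3 + (21 - 116) = 3 - 95 = -92)
J(q) = q²
j(B) = -92 + B² (j(B) = B² - 92 = -92 + B²)
D(-141) - j(E(J(-1))) = 48*(-141) - (-92 + (((-1)²)²)²) = -6768 - (-92 + (1²)²) = -6768 - (-92 + 1²) = -6768 - (-92 + 1) = -6768 - 1*(-91) = -6768 + 91 = -6677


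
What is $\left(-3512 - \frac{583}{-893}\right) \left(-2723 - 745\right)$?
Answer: $\frac{10874375244}{893} \approx 1.2177 \cdot 10^{7}$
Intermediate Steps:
$\left(-3512 - \frac{583}{-893}\right) \left(-2723 - 745\right) = \left(-3512 - - \frac{583}{893}\right) \left(-3468\right) = \left(-3512 + \frac{583}{893}\right) \left(-3468\right) = \left(- \frac{3135633}{893}\right) \left(-3468\right) = \frac{10874375244}{893}$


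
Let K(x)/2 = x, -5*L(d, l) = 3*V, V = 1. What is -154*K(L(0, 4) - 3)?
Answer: 5544/5 ≈ 1108.8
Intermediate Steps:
L(d, l) = -⅗ (L(d, l) = -3/5 = -⅕*3 = -⅗)
K(x) = 2*x
-154*K(L(0, 4) - 3) = -308*(-⅗ - 3) = -308*(-18)/5 = -154*(-36/5) = 5544/5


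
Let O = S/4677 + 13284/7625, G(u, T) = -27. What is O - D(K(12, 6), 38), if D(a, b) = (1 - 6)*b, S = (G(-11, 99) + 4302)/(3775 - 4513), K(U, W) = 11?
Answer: 560706885601/2924294250 ≈ 191.74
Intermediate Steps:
S = -475/82 (S = (-27 + 4302)/(3775 - 4513) = 4275/(-738) = 4275*(-1/738) = -475/82 ≈ -5.7927)
D(a, b) = -5*b
O = 5090978101/2924294250 (O = -475/82/4677 + 13284/7625 = -475/82*1/4677 + 13284*(1/7625) = -475/383514 + 13284/7625 = 5090978101/2924294250 ≈ 1.7409)
O - D(K(12, 6), 38) = 5090978101/2924294250 - (-5)*38 = 5090978101/2924294250 - 1*(-190) = 5090978101/2924294250 + 190 = 560706885601/2924294250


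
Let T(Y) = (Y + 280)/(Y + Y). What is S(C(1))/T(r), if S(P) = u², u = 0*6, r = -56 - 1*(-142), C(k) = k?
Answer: 0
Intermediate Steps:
r = 86 (r = -56 + 142 = 86)
T(Y) = (280 + Y)/(2*Y) (T(Y) = (280 + Y)/((2*Y)) = (280 + Y)*(1/(2*Y)) = (280 + Y)/(2*Y))
u = 0
S(P) = 0 (S(P) = 0² = 0)
S(C(1))/T(r) = 0/(((½)*(280 + 86)/86)) = 0/(((½)*(1/86)*366)) = 0/(183/86) = 0*(86/183) = 0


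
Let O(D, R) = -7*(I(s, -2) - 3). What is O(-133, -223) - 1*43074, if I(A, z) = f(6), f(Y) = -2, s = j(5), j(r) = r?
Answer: -43039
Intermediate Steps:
s = 5
I(A, z) = -2
O(D, R) = 35 (O(D, R) = -7*(-2 - 3) = -7*(-5) = 35)
O(-133, -223) - 1*43074 = 35 - 1*43074 = 35 - 43074 = -43039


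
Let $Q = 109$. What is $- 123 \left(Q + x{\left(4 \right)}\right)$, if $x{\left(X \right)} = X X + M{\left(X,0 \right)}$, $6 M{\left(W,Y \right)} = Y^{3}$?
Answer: $-15375$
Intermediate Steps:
$M{\left(W,Y \right)} = \frac{Y^{3}}{6}$
$x{\left(X \right)} = X^{2}$ ($x{\left(X \right)} = X X + \frac{0^{3}}{6} = X^{2} + \frac{1}{6} \cdot 0 = X^{2} + 0 = X^{2}$)
$- 123 \left(Q + x{\left(4 \right)}\right) = - 123 \left(109 + 4^{2}\right) = - 123 \left(109 + 16\right) = \left(-123\right) 125 = -15375$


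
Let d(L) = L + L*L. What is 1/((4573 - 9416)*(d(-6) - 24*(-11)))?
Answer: -1/1423842 ≈ -7.0233e-7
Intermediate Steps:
d(L) = L + L²
1/((4573 - 9416)*(d(-6) - 24*(-11))) = 1/((4573 - 9416)*(-6*(1 - 6) - 24*(-11))) = 1/((-4843)*(-6*(-5) + 264)) = -1/(4843*(30 + 264)) = -1/4843/294 = -1/4843*1/294 = -1/1423842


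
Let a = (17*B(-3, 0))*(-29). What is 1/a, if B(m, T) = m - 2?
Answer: 1/2465 ≈ 0.00040568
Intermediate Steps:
B(m, T) = -2 + m
a = 2465 (a = (17*(-2 - 3))*(-29) = (17*(-5))*(-29) = -85*(-29) = 2465)
1/a = 1/2465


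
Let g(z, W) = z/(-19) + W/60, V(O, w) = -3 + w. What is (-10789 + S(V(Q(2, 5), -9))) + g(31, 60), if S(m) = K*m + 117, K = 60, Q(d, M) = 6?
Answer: -216460/19 ≈ -11393.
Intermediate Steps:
S(m) = 117 + 60*m (S(m) = 60*m + 117 = 117 + 60*m)
g(z, W) = -z/19 + W/60 (g(z, W) = z*(-1/19) + W*(1/60) = -z/19 + W/60)
(-10789 + S(V(Q(2, 5), -9))) + g(31, 60) = (-10789 + (117 + 60*(-3 - 9))) + (-1/19*31 + (1/60)*60) = (-10789 + (117 + 60*(-12))) + (-31/19 + 1) = (-10789 + (117 - 720)) - 12/19 = (-10789 - 603) - 12/19 = -11392 - 12/19 = -216460/19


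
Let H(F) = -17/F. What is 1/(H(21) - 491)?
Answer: -21/10328 ≈ -0.0020333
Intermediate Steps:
1/(H(21) - 491) = 1/(-17/21 - 491) = 1/(-10328/21) = -21/10328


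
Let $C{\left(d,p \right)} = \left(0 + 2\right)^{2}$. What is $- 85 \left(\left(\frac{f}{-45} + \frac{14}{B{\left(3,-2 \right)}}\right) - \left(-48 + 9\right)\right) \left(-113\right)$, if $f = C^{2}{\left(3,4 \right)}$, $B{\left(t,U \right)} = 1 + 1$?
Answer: $\frac{3945734}{9} \approx 4.3842 \cdot 10^{5}$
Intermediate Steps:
$C{\left(d,p \right)} = 4$ ($C{\left(d,p \right)} = 2^{2} = 4$)
$B{\left(t,U \right)} = 2$
$f = 16$ ($f = 4^{2} = 16$)
$- 85 \left(\left(\frac{f}{-45} + \frac{14}{B{\left(3,-2 \right)}}\right) - \left(-48 + 9\right)\right) \left(-113\right) = - 85 \left(\left(\frac{16}{-45} + \frac{14}{2}\right) - \left(-48 + 9\right)\right) \left(-113\right) = - 85 \left(\left(16 \left(- \frac{1}{45}\right) + 14 \cdot \frac{1}{2}\right) - -39\right) \left(-113\right) = - 85 \left(\left(- \frac{16}{45} + 7\right) + 39\right) \left(-113\right) = - 85 \left(\frac{299}{45} + 39\right) \left(-113\right) = \left(-85\right) \frac{2054}{45} \left(-113\right) = \left(- \frac{34918}{9}\right) \left(-113\right) = \frac{3945734}{9}$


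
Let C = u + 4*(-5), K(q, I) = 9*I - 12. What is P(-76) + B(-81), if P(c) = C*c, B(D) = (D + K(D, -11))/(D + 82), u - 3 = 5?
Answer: 720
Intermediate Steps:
u = 8 (u = 3 + 5 = 8)
K(q, I) = -12 + 9*I
C = -12 (C = 8 + 4*(-5) = 8 - 20 = -12)
B(D) = (-111 + D)/(82 + D) (B(D) = (D + (-12 + 9*(-11)))/(D + 82) = (D + (-12 - 99))/(82 + D) = (D - 111)/(82 + D) = (-111 + D)/(82 + D))
P(c) = -12*c
P(-76) + B(-81) = -12*(-76) + (-111 - 81)/(82 - 81) = 912 - 192/1 = 912 + 1*(-192) = 912 - 192 = 720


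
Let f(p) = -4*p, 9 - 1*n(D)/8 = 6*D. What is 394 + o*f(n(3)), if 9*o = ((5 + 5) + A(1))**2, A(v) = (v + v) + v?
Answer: 5802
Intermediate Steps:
n(D) = 72 - 48*D
A(v) = 3*v (A(v) = 2*v + v = 3*v)
o = 169/9 (o = ((5 + 5) + 3*1)**2/9 = (10 + 3)**2/9 = (1/9)*13**2 = (1/9)*169 = 169/9 ≈ 18.778)
394 + o*f(n(3)) = 394 + 169*(-4*(72 - 48*3))/9 = 394 + 169*(-4*(72 - 144))/9 = 394 + 169*(-4*(-72))/9 = 394 + (169/9)*288 = 394 + 5408 = 5802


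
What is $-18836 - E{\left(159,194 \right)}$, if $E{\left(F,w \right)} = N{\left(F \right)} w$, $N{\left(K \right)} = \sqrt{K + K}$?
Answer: $-18836 - 194 \sqrt{318} \approx -22296.0$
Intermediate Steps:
$N{\left(K \right)} = \sqrt{2} \sqrt{K}$ ($N{\left(K \right)} = \sqrt{2 K} = \sqrt{2} \sqrt{K}$)
$E{\left(F,w \right)} = w \sqrt{2} \sqrt{F}$ ($E{\left(F,w \right)} = \sqrt{2} \sqrt{F} w = w \sqrt{2} \sqrt{F}$)
$-18836 - E{\left(159,194 \right)} = -18836 - 194 \sqrt{2} \sqrt{159} = -18836 - 194 \sqrt{318}$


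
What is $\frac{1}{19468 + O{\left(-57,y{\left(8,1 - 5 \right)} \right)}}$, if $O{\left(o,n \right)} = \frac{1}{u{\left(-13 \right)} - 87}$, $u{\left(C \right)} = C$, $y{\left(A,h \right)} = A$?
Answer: $\frac{100}{1946799} \approx 5.1366 \cdot 10^{-5}$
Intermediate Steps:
$O{\left(o,n \right)} = - \frac{1}{100}$ ($O{\left(o,n \right)} = \frac{1}{-13 - 87} = \frac{1}{-100} = - \frac{1}{100}$)
$\frac{1}{19468 + O{\left(-57,y{\left(8,1 - 5 \right)} \right)}} = \frac{1}{19468 - \frac{1}{100}} = \frac{1}{\frac{1946799}{100}} = \frac{100}{1946799}$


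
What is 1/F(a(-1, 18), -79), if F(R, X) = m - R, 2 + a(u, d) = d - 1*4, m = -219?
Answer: -1/231 ≈ -0.0043290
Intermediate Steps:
a(u, d) = -6 + d (a(u, d) = -2 + (d - 1*4) = -2 + (d - 4) = -2 + (-4 + d) = -6 + d)
F(R, X) = -219 - R
1/F(a(-1, 18), -79) = 1/(-219 - (-6 + 18)) = 1/(-219 - 1*12) = 1/(-219 - 12) = 1/(-231) = -1/231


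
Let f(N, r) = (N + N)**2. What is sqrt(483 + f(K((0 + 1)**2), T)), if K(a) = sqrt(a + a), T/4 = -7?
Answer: sqrt(491) ≈ 22.159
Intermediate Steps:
T = -28 (T = 4*(-7) = -28)
K(a) = sqrt(2)*sqrt(a) (K(a) = sqrt(2*a) = sqrt(2)*sqrt(a))
f(N, r) = 4*N**2 (f(N, r) = (2*N)**2 = 4*N**2)
sqrt(483 + f(K((0 + 1)**2), T)) = sqrt(483 + 4*(sqrt(2)*sqrt((0 + 1)**2))**2) = sqrt(483 + 4*(sqrt(2)*sqrt(1**2))**2) = sqrt(483 + 4*(sqrt(2)*sqrt(1))**2) = sqrt(483 + 4*(sqrt(2)*1)**2) = sqrt(483 + 4*(sqrt(2))**2) = sqrt(483 + 4*2) = sqrt(483 + 8) = sqrt(491)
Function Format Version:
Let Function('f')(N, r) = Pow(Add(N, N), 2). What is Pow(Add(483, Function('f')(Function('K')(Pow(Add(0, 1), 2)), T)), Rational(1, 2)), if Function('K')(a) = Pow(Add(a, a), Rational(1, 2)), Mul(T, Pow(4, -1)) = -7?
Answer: Pow(491, Rational(1, 2)) ≈ 22.159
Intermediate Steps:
T = -28 (T = Mul(4, -7) = -28)
Function('K')(a) = Mul(Pow(2, Rational(1, 2)), Pow(a, Rational(1, 2))) (Function('K')(a) = Pow(Mul(2, a), Rational(1, 2)) = Mul(Pow(2, Rational(1, 2)), Pow(a, Rational(1, 2))))
Function('f')(N, r) = Mul(4, Pow(N, 2)) (Function('f')(N, r) = Pow(Mul(2, N), 2) = Mul(4, Pow(N, 2)))
Pow(Add(483, Function('f')(Function('K')(Pow(Add(0, 1), 2)), T)), Rational(1, 2)) = Pow(Add(483, Mul(4, Pow(Mul(Pow(2, Rational(1, 2)), Pow(Pow(Add(0, 1), 2), Rational(1, 2))), 2))), Rational(1, 2)) = Pow(Add(483, Mul(4, Pow(Mul(Pow(2, Rational(1, 2)), Pow(Pow(1, 2), Rational(1, 2))), 2))), Rational(1, 2)) = Pow(Add(483, Mul(4, Pow(Mul(Pow(2, Rational(1, 2)), Pow(1, Rational(1, 2))), 2))), Rational(1, 2)) = Pow(Add(483, Mul(4, Pow(Mul(Pow(2, Rational(1, 2)), 1), 2))), Rational(1, 2)) = Pow(Add(483, Mul(4, Pow(Pow(2, Rational(1, 2)), 2))), Rational(1, 2)) = Pow(Add(483, Mul(4, 2)), Rational(1, 2)) = Pow(Add(483, 8), Rational(1, 2)) = Pow(491, Rational(1, 2))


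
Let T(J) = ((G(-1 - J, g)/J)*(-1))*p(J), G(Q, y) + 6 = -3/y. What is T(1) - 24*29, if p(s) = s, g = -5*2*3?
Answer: -6901/10 ≈ -690.10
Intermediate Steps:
g = -30 (g = -10*3 = -30)
G(Q, y) = -6 - 3/y
T(J) = 59/10 (T(J) = (((-6 - 3/(-30))/J)*(-1))*J = (((-6 - 3*(-1/30))/J)*(-1))*J = (((-6 + 1/10)/J)*(-1))*J = (-59/(10*J)*(-1))*J = (59/(10*J))*J = 59/10)
T(1) - 24*29 = 59/10 - 24*29 = 59/10 - 696 = -6901/10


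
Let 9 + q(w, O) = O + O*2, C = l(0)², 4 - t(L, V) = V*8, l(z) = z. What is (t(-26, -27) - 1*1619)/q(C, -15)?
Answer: 1399/54 ≈ 25.907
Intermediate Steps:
t(L, V) = 4 - 8*V (t(L, V) = 4 - V*8 = 4 - 8*V)
C = 0 (C = 0² = 0)
q(w, O) = -9 + 3*O (q(w, O) = -9 + (O + O*2) = -9 + (O + 2*O) = -9 + 3*O)
(t(-26, -27) - 1*1619)/q(C, -15) = ((4 - 8*(-27)) - 1*1619)/(-9 + 3*(-15)) = ((4 + 216) - 1619)/(-9 - 45) = (220 - 1619)/(-54) = -1399*(-1/54) = 1399/54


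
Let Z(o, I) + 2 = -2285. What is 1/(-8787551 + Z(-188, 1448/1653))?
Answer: -1/8789838 ≈ -1.1377e-7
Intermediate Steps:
Z(o, I) = -2287 (Z(o, I) = -2 - 2285 = -2287)
1/(-8787551 + Z(-188, 1448/1653)) = 1/(-8787551 - 2287) = 1/(-8789838) = -1/8789838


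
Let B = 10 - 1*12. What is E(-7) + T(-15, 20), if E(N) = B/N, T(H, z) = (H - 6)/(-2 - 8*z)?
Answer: 157/378 ≈ 0.41534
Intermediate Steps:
B = -2 (B = 10 - 12 = -2)
T(H, z) = (-6 + H)/(-2 - 8*z)
E(N) = -2/N
E(-7) + T(-15, 20) = -2/(-7) + (6 - 1*(-15))/(2*(1 + 4*20)) = -2*(-1/7) + (6 + 15)/(2*(1 + 80)) = 2/7 + (1/2)*21/81 = 2/7 + (1/2)*(1/81)*21 = 2/7 + 7/54 = 157/378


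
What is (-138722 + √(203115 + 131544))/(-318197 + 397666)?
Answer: -138722/79469 + √334659/79469 ≈ -1.7383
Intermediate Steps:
(-138722 + √(203115 + 131544))/(-318197 + 397666) = (-138722 + √334659)/79469 = (-138722 + √334659)*(1/79469) = -138722/79469 + √334659/79469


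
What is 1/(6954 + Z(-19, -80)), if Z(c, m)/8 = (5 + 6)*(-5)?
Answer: 1/6514 ≈ 0.00015352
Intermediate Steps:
Z(c, m) = -440 (Z(c, m) = 8*((5 + 6)*(-5)) = 8*(11*(-5)) = 8*(-55) = -440)
1/(6954 + Z(-19, -80)) = 1/(6954 - 440) = 1/6514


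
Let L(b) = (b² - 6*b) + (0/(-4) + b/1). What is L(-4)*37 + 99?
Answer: 1431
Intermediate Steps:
L(b) = b² - 5*b (L(b) = (b² - 6*b) + (0*(-¼) + b*1) = (b² - 6*b) + (0 + b) = (b² - 6*b) + b = b² - 5*b)
L(-4)*37 + 99 = -4*(-5 - 4)*37 + 99 = -4*(-9)*37 + 99 = 36*37 + 99 = 1332 + 99 = 1431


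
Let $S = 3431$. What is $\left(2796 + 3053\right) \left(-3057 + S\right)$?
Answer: $2187526$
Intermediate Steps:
$\left(2796 + 3053\right) \left(-3057 + S\right) = \left(2796 + 3053\right) \left(-3057 + 3431\right) = 5849 \cdot 374 = 2187526$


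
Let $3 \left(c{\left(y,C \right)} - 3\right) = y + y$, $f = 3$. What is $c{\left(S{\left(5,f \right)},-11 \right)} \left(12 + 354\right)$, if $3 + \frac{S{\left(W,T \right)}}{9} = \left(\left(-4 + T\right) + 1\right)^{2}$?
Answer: $-5490$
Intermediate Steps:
$S{\left(W,T \right)} = -27 + 9 \left(-3 + T\right)^{2}$ ($S{\left(W,T \right)} = -27 + 9 \left(\left(-4 + T\right) + 1\right)^{2} = -27 + 9 \left(-3 + T\right)^{2}$)
$c{\left(y,C \right)} = 3 + \frac{2 y}{3}$ ($c{\left(y,C \right)} = 3 + \frac{y + y}{3} = 3 + \frac{2 y}{3}$)
$c{\left(S{\left(5,f \right)},-11 \right)} \left(12 + 354\right) = \left(3 + \frac{2 \left(-27 + 9 \left(-3 + 3\right)^{2}\right)}{3}\right) \left(12 + 354\right) = \left(3 + \frac{2 \left(-27 + 9 \cdot 0^{2}\right)}{3}\right) 366 = \left(3 + \frac{2 \left(-27 + 9 \cdot 0\right)}{3}\right) 366 = \left(3 + \frac{2 \left(-27 + 0\right)}{3}\right) 366 = \left(3 + \frac{2}{3} \left(-27\right)\right) 366 = \left(3 - 18\right) 366 = \left(-15\right) 366 = -5490$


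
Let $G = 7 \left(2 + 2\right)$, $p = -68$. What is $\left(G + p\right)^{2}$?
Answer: $1600$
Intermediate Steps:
$G = 28$ ($G = 7 \cdot 4 = 28$)
$\left(G + p\right)^{2} = \left(28 - 68\right)^{2} = \left(-40\right)^{2} = 1600$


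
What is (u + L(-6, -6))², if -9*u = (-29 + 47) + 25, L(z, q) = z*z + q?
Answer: 51529/81 ≈ 636.16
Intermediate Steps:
L(z, q) = q + z² (L(z, q) = z² + q = q + z²)
u = -43/9 (u = -((-29 + 47) + 25)/9 = -(18 + 25)/9 = -⅑*43 = -43/9 ≈ -4.7778)
(u + L(-6, -6))² = (-43/9 + (-6 + (-6)²))² = (-43/9 + (-6 + 36))² = (-43/9 + 30)² = (227/9)² = 51529/81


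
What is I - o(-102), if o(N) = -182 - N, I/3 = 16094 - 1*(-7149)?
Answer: 69809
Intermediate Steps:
I = 69729 (I = 3*(16094 - 1*(-7149)) = 3*(16094 + 7149) = 3*23243 = 69729)
I - o(-102) = 69729 - (-182 - 1*(-102)) = 69729 - (-182 + 102) = 69729 - 1*(-80) = 69729 + 80 = 69809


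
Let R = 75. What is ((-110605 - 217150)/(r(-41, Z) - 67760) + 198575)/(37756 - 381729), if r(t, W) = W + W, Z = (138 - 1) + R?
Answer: -13371573955/23161765928 ≈ -0.57731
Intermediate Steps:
Z = 212 (Z = (138 - 1) + 75 = 137 + 75 = 212)
r(t, W) = 2*W
((-110605 - 217150)/(r(-41, Z) - 67760) + 198575)/(37756 - 381729) = ((-110605 - 217150)/(2*212 - 67760) + 198575)/(37756 - 381729) = (-327755/(424 - 67760) + 198575)/(-343973) = (-327755/(-67336) + 198575)*(-1/343973) = (-327755*(-1/67336) + 198575)*(-1/343973) = (327755/67336 + 198575)*(-1/343973) = (13371573955/67336)*(-1/343973) = -13371573955/23161765928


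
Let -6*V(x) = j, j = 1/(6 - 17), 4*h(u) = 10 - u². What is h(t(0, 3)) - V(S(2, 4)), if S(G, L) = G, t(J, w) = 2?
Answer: 49/33 ≈ 1.4848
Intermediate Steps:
h(u) = 5/2 - u²/4 (h(u) = (10 - u²)/4 = 5/2 - u²/4)
j = -1/11 (j = 1/(-11) = -1/11 ≈ -0.090909)
V(x) = 1/66 (V(x) = -⅙*(-1/11) = 1/66)
h(t(0, 3)) - V(S(2, 4)) = (5/2 - ¼*2²) - 1*1/66 = (5/2 - ¼*4) - 1/66 = (5/2 - 1) - 1/66 = 3/2 - 1/66 = 49/33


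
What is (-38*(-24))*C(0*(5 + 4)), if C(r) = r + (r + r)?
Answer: 0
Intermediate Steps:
C(r) = 3*r (C(r) = r + 2*r = 3*r)
(-38*(-24))*C(0*(5 + 4)) = (-38*(-24))*(3*(0*(5 + 4))) = 912*(3*(0*9)) = 912*(3*0) = 912*0 = 0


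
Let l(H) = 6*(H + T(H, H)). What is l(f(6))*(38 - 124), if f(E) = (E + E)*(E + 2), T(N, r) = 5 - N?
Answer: -2580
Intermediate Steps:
f(E) = 2*E*(2 + E) (f(E) = (2*E)*(2 + E) = 2*E*(2 + E))
l(H) = 30 (l(H) = 6*(H + (5 - H)) = 6*5 = 30)
l(f(6))*(38 - 124) = 30*(38 - 124) = 30*(-86) = -2580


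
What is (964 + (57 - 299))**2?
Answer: 521284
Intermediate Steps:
(964 + (57 - 299))**2 = (964 - 242)**2 = 722**2 = 521284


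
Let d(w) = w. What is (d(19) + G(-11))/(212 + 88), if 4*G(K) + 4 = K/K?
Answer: 73/1200 ≈ 0.060833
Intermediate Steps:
G(K) = -3/4 (G(K) = -1 + (K/K)/4 = -1 + (1/4)*1 = -1 + 1/4 = -3/4)
(d(19) + G(-11))/(212 + 88) = (19 - 3/4)/(212 + 88) = (73/4)/300 = (73/4)*(1/300) = 73/1200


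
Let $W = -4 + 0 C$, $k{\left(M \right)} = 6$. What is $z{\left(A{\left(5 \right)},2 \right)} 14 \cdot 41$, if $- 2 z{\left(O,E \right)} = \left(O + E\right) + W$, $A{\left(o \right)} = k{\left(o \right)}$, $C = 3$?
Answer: $-1148$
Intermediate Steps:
$A{\left(o \right)} = 6$
$W = -4$ ($W = -4 + 0 \cdot 3 = -4 + 0 = -4$)
$z{\left(O,E \right)} = 2 - \frac{E}{2} - \frac{O}{2}$ ($z{\left(O,E \right)} = - \frac{\left(O + E\right) - 4}{2} = - \frac{\left(E + O\right) - 4}{2} = - \frac{-4 + E + O}{2} = 2 - \frac{E}{2} - \frac{O}{2}$)
$z{\left(A{\left(5 \right)},2 \right)} 14 \cdot 41 = \left(2 - 1 - 3\right) 14 \cdot 41 = \left(-2\right) 14 \cdot 41 = \left(-28\right) 41 = -1148$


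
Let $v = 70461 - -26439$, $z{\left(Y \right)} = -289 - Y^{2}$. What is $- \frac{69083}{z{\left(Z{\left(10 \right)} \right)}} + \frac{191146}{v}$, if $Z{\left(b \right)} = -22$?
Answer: $\frac{3420949279}{37451850} \approx 91.343$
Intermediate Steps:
$v = 96900$ ($v = 70461 + 26439 = 96900$)
$- \frac{69083}{z{\left(Z{\left(10 \right)} \right)}} + \frac{191146}{v} = - \frac{69083}{-289 - \left(-22\right)^{2}} + \frac{191146}{96900} = - \frac{69083}{-289 - 484} + 191146 \cdot \frac{1}{96900} = - \frac{69083}{-289 - 484} + \frac{95573}{48450} = - \frac{69083}{-773} + \frac{95573}{48450} = \left(-69083\right) \left(- \frac{1}{773}\right) + \frac{95573}{48450} = \frac{69083}{773} + \frac{95573}{48450} = \frac{3420949279}{37451850}$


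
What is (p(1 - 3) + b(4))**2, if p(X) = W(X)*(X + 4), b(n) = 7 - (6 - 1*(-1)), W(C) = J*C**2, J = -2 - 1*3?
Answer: 1600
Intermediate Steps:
J = -5 (J = -2 - 3 = -5)
W(C) = -5*C**2
b(n) = 0 (b(n) = 7 - (6 + 1) = 7 - 1*7 = 7 - 7 = 0)
p(X) = -5*X**2*(4 + X) (p(X) = (-5*X**2)*(X + 4) = (-5*X**2)*(4 + X) = -5*X**2*(4 + X))
(p(1 - 3) + b(4))**2 = (5*(1 - 3)**2*(-4 - (1 - 3)) + 0)**2 = (5*(-2)**2*(-4 - 1*(-2)) + 0)**2 = (5*4*(-4 + 2) + 0)**2 = (5*4*(-2) + 0)**2 = (-40 + 0)**2 = (-40)**2 = 1600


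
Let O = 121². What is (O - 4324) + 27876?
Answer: 38193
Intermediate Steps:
O = 14641
(O - 4324) + 27876 = (14641 - 4324) + 27876 = 10317 + 27876 = 38193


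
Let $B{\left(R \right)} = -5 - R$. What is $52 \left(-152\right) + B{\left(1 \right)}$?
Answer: $-7910$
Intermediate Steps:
$52 \left(-152\right) + B{\left(1 \right)} = 52 \left(-152\right) - 6 = -7904 - 6 = -7910$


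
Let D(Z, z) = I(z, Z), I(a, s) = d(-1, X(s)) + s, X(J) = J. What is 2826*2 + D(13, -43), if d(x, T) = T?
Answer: 5678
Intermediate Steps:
I(a, s) = 2*s (I(a, s) = s + s = 2*s)
D(Z, z) = 2*Z
2826*2 + D(13, -43) = 2826*2 + 2*13 = 5652 + 26 = 5678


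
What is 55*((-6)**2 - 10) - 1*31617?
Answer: -30187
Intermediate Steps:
55*((-6)**2 - 10) - 1*31617 = 55*(36 - 10) - 31617 = 55*26 - 31617 = 1430 - 31617 = -30187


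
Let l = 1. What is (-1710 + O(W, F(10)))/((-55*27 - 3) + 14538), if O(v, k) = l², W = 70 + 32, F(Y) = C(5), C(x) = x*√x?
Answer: -1709/13050 ≈ -0.13096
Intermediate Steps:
C(x) = x^(3/2)
F(Y) = 5*√5 (F(Y) = 5^(3/2) = 5*√5)
W = 102
O(v, k) = 1 (O(v, k) = 1² = 1)
(-1710 + O(W, F(10)))/((-55*27 - 3) + 14538) = (-1710 + 1)/((-55*27 - 3) + 14538) = -1709/((-1485 - 3) + 14538) = -1709/(-1488 + 14538) = -1709/13050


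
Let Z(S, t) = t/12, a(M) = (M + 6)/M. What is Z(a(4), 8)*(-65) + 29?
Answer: -43/3 ≈ -14.333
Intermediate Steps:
a(M) = (6 + M)/M
Z(S, t) = t/12 (Z(S, t) = t*(1/12) = t/12)
Z(a(4), 8)*(-65) + 29 = ((1/12)*8)*(-65) + 29 = (2/3)*(-65) + 29 = -130/3 + 29 = -43/3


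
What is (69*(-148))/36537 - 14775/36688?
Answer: -304830677/446823152 ≈ -0.68222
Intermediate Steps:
(69*(-148))/36537 - 14775/36688 = -10212*1/36537 - 14775*1/36688 = -3404/12179 - 14775/36688 = -304830677/446823152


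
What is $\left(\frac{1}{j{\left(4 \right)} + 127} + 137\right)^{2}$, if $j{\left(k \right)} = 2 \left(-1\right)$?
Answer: $\frac{293299876}{15625} \approx 18771.0$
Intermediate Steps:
$j{\left(k \right)} = -2$
$\left(\frac{1}{j{\left(4 \right)} + 127} + 137\right)^{2} = \left(\frac{1}{-2 + 127} + 137\right)^{2} = \left(\frac{1}{125} + 137\right)^{2} = \left(\frac{17126}{125}\right)^{2} = \frac{293299876}{15625}$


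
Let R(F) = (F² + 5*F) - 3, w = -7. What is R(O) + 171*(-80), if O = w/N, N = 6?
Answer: -492749/36 ≈ -13687.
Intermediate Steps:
O = -7/6 ≈ -1.1667
R(F) = -3 + F² + 5*F
R(O) + 171*(-80) = (-3 + (-7/6)² + 5*(-7/6)) + 171*(-80) = (-3 + 49/36 - 35/6) - 13680 = -269/36 - 13680 = -492749/36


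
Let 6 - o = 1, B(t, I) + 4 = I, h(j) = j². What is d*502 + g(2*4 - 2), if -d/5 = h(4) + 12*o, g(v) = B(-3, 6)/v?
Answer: -572279/3 ≈ -1.9076e+5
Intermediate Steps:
B(t, I) = -4 + I
o = 5 (o = 6 - 1*1 = 6 - 1 = 5)
g(v) = 2/v (g(v) = (-4 + 6)/v = 2/v)
d = -380 (d = -5*(4² + 12*5) = -5*(16 + 60) = -5*76 = -380)
d*502 + g(2*4 - 2) = -380*502 + 2/(2*4 - 2) = -190760 + 2/(8 - 2) = -190760 + 2/6 = -190760 + 2*(⅙) = -190760 + ⅓ = -572279/3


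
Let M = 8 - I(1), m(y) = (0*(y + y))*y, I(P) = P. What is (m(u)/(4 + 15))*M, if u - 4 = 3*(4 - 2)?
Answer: 0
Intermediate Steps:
u = 10 (u = 4 + 3*(4 - 2) = 4 + 3*2 = 4 + 6 = 10)
m(y) = 0 (m(y) = (0*(2*y))*y = 0*y = 0)
M = 7 (M = 8 - 1*1 = 8 - 1 = 7)
(m(u)/(4 + 15))*M = (0/(4 + 15))*7 = (0/19)*7 = (0*(1/19))*7 = 0*7 = 0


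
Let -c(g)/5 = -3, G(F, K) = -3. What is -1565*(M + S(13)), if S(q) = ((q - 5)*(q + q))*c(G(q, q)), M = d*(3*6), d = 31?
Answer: -5756070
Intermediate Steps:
c(g) = 15 (c(g) = -5*(-3) = 15)
M = 558 (M = 31*(3*6) = 31*18 = 558)
S(q) = 30*q*(-5 + q) (S(q) = ((q - 5)*(q + q))*15 = ((-5 + q)*(2*q))*15 = (2*q*(-5 + q))*15 = 30*q*(-5 + q))
-1565*(M + S(13)) = -1565*(558 + 30*13*(-5 + 13)) = -1565*(558 + 30*13*8) = -1565*(558 + 3120) = -1565*3678 = -5756070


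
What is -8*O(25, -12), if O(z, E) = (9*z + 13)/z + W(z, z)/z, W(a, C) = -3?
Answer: -376/5 ≈ -75.200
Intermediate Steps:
O(z, E) = -3/z + (13 + 9*z)/z (O(z, E) = (9*z + 13)/z - 3/z = (13 + 9*z)/z - 3/z = -3/z + (13 + 9*z)/z)
-8*O(25, -12) = -8*(9 + 10/25) = -8*(9 + 10*(1/25)) = -8*(9 + ⅖) = -8*47/5 = -376/5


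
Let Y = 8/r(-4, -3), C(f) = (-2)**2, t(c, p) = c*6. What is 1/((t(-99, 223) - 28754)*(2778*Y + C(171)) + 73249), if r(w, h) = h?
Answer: 1/217365841 ≈ 4.6005e-9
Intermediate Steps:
t(c, p) = 6*c
C(f) = 4
Y = -8/3 (Y = 8/(-3) = 8*(-1/3) = -8/3 ≈ -2.6667)
1/((t(-99, 223) - 28754)*(2778*Y + C(171)) + 73249) = 1/((6*(-99) - 28754)*(2778*(-8/3) + 4) + 73249) = 1/((-594 - 28754)*(-7408 + 4) + 73249) = 1/(-29348*(-7404) + 73249) = 1/(217292592 + 73249) = 1/217365841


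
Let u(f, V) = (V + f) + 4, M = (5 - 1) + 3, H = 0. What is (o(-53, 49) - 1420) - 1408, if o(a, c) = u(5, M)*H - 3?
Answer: -2831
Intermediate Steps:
M = 7 (M = 4 + 3 = 7)
u(f, V) = 4 + V + f
o(a, c) = -3 (o(a, c) = (4 + 7 + 5)*0 - 3 = 16*0 - 3 = 0 - 3 = -3)
(o(-53, 49) - 1420) - 1408 = (-3 - 1420) - 1408 = -1423 - 1408 = -2831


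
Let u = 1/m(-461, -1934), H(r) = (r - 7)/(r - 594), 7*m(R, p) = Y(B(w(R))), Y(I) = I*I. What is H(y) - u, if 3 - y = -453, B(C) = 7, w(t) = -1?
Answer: -3281/966 ≈ -3.3965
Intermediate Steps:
Y(I) = I**2
m(R, p) = 7 (m(R, p) = (1/7)*7**2 = (1/7)*49 = 7)
y = 456 (y = 3 - 1*(-453) = 3 + 453 = 456)
H(r) = (-7 + r)/(-594 + r)
u = 1/7 ≈ 0.14286
H(y) - u = (-7 + 456)/(-594 + 456) - 1*1/7 = 449/(-138) - 1/7 = -1/138*449 - 1/7 = -449/138 - 1/7 = -3281/966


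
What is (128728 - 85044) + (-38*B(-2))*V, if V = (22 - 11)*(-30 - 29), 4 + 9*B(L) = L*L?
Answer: 43684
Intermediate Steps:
B(L) = -4/9 + L²/9 (B(L) = -4/9 + (L*L)/9 = -4/9 + L²/9)
V = -649 (V = 11*(-59) = -649)
(128728 - 85044) + (-38*B(-2))*V = (128728 - 85044) - 38*(-4/9 + (⅑)*(-2)²)*(-649) = 43684 - 38*(-4/9 + (⅑)*4)*(-649) = 43684 - 38*(-4/9 + 4/9)*(-649) = 43684 - 38*0*(-649) = 43684 + 0*(-649) = 43684 + 0 = 43684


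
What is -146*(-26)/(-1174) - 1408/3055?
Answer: -6624886/1793285 ≈ -3.6943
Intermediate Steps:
-146*(-26)/(-1174) - 1408/3055 = 3796*(-1/1174) - 1408*1/3055 = -1898/587 - 1408/3055 = -6624886/1793285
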